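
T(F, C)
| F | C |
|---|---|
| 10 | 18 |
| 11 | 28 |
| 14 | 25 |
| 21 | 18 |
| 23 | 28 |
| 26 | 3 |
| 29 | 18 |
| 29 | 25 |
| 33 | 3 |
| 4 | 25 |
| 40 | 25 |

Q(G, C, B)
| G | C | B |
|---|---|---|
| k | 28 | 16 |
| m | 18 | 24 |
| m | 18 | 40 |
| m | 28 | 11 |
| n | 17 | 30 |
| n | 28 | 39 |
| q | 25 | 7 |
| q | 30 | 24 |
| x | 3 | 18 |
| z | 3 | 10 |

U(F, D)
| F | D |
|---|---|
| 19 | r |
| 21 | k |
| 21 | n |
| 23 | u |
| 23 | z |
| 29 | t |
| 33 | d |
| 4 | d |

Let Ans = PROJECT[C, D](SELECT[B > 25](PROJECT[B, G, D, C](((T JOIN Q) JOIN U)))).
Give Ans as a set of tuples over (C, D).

{(18, k), (18, n), (18, t), (28, u), (28, z)}

T ⋈ Q (natural join on C): {(10, 18, m, 24), (10, 18, m, 40), (11, 28, k, 16), (11, 28, m, 11), (11, 28, n, 39), (14, 25, q, 7), (21, 18, m, 24), (21, 18, m, 40), (23, 28, k, 16), (23, 28, m, 11), (23, 28, n, 39), (26, 3, x, 18), (26, 3, z, 10), (29, 18, m, 24), (29, 18, m, 40), (29, 25, q, 7), (33, 3, x, 18), (33, 3, z, 10), (4, 25, q, 7), (40, 25, q, 7)}
(T JOIN Q) ⋈ U (natural join on F): {(21, 18, m, 24, k), (21, 18, m, 24, n), (21, 18, m, 40, k), (21, 18, m, 40, n), (23, 28, k, 16, u), (23, 28, k, 16, z), (23, 28, m, 11, u), (23, 28, m, 11, z), (23, 28, n, 39, u), (23, 28, n, 39, z), (29, 18, m, 24, t), (29, 18, m, 40, t), (29, 25, q, 7, t), (33, 3, x, 18, d), (33, 3, z, 10, d), (4, 25, q, 7, d)}
π_{B, G, D, C} gives {(10, z, d, 3), (11, m, u, 28), (11, m, z, 28), (16, k, u, 28), (16, k, z, 28), (18, x, d, 3), (24, m, k, 18), (24, m, n, 18), (24, m, t, 18), (39, n, u, 28), (39, n, z, 28), (40, m, k, 18), (40, m, n, 18), (40, m, t, 18), (7, q, d, 25), (7, q, t, 25)}.
Apply σ_{B > 25}; surviving tuples: {(39, n, u, 28), (39, n, z, 28), (40, m, k, 18), (40, m, n, 18), (40, m, t, 18)}
π_{C, D} gives {(18, k), (18, n), (18, t), (28, u), (28, z)}.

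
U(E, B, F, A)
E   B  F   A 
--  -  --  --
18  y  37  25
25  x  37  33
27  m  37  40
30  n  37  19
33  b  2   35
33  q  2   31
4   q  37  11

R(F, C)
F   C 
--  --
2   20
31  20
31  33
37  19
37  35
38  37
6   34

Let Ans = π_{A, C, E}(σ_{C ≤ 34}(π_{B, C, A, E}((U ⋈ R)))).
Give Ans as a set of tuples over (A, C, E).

U ⋈ R (natural join on F): {(18, y, 37, 25, 19), (18, y, 37, 25, 35), (25, x, 37, 33, 19), (25, x, 37, 33, 35), (27, m, 37, 40, 19), (27, m, 37, 40, 35), (30, n, 37, 19, 19), (30, n, 37, 19, 35), (33, b, 2, 35, 20), (33, q, 2, 31, 20), (4, q, 37, 11, 19), (4, q, 37, 11, 35)}
π[B, C, A, E]: project onto (B, C, A, E) → {(b, 20, 35, 33), (m, 19, 40, 27), (m, 35, 40, 27), (n, 19, 19, 30), (n, 35, 19, 30), (q, 19, 11, 4), (q, 20, 31, 33), (q, 35, 11, 4), (x, 19, 33, 25), (x, 35, 33, 25), (y, 19, 25, 18), (y, 35, 25, 18)}
Apply σ_{C ≤ 34}; surviving tuples: {(b, 20, 35, 33), (m, 19, 40, 27), (n, 19, 19, 30), (q, 19, 11, 4), (q, 20, 31, 33), (x, 19, 33, 25), (y, 19, 25, 18)}
π[A, C, E]: project onto (A, C, E) → {(11, 19, 4), (19, 19, 30), (25, 19, 18), (31, 20, 33), (33, 19, 25), (35, 20, 33), (40, 19, 27)}

{(11, 19, 4), (19, 19, 30), (25, 19, 18), (31, 20, 33), (33, 19, 25), (35, 20, 33), (40, 19, 27)}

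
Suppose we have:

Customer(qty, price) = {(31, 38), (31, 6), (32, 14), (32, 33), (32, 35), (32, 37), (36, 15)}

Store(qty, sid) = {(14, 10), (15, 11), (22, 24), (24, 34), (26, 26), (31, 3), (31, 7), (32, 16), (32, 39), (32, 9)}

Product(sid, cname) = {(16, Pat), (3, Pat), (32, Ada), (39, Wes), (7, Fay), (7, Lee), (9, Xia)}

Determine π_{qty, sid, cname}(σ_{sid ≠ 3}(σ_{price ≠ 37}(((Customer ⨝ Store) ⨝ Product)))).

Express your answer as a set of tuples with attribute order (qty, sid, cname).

Natural join on qty: {(31, 38, 3), (31, 38, 7), (31, 6, 3), (31, 6, 7), (32, 14, 16), (32, 14, 39), (32, 14, 9), (32, 33, 16), (32, 33, 39), (32, 33, 9), (32, 35, 16), (32, 35, 39), (32, 35, 9), (32, 37, 16), (32, 37, 39), (32, 37, 9)}
Natural join on sid: {(31, 38, 3, Pat), (31, 38, 7, Fay), (31, 38, 7, Lee), (31, 6, 3, Pat), (31, 6, 7, Fay), (31, 6, 7, Lee), (32, 14, 16, Pat), (32, 14, 39, Wes), (32, 14, 9, Xia), (32, 33, 16, Pat), (32, 33, 39, Wes), (32, 33, 9, Xia), (32, 35, 16, Pat), (32, 35, 39, Wes), (32, 35, 9, Xia), (32, 37, 16, Pat), (32, 37, 39, Wes), (32, 37, 9, Xia)}
Apply σ_{price ≠ 37}; surviving tuples: {(31, 38, 3, Pat), (31, 38, 7, Fay), (31, 38, 7, Lee), (31, 6, 3, Pat), (31, 6, 7, Fay), (31, 6, 7, Lee), (32, 14, 16, Pat), (32, 14, 39, Wes), (32, 14, 9, Xia), (32, 33, 16, Pat), (32, 33, 39, Wes), (32, 33, 9, Xia), (32, 35, 16, Pat), (32, 35, 39, Wes), (32, 35, 9, Xia)}
Apply σ_{sid ≠ 3}; surviving tuples: {(31, 38, 7, Fay), (31, 38, 7, Lee), (31, 6, 7, Fay), (31, 6, 7, Lee), (32, 14, 16, Pat), (32, 14, 39, Wes), (32, 14, 9, Xia), (32, 33, 16, Pat), (32, 33, 39, Wes), (32, 33, 9, Xia), (32, 35, 16, Pat), (32, 35, 39, Wes), (32, 35, 9, Xia)}
Keep only column(s) qty, sid, cname (8 duplicate(s) eliminated): {(31, 7, Fay), (31, 7, Lee), (32, 16, Pat), (32, 39, Wes), (32, 9, Xia)}

{(31, 7, Fay), (31, 7, Lee), (32, 16, Pat), (32, 39, Wes), (32, 9, Xia)}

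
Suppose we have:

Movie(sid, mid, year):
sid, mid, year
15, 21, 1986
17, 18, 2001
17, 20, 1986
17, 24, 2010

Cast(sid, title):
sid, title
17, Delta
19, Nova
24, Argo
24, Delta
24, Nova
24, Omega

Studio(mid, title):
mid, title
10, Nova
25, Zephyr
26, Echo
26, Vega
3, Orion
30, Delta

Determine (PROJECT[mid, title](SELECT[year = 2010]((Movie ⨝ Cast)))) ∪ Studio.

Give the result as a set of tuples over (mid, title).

{(10, Nova), (24, Delta), (25, Zephyr), (26, Echo), (26, Vega), (3, Orion), (30, Delta)}

Natural join on sid: {(17, 18, 2001, Delta), (17, 20, 1986, Delta), (17, 24, 2010, Delta)}
Filtering on year = 2010 leaves {(17, 24, 2010, Delta)}.
Projecting to mid, title: {(24, Delta)}
Union: {(24, Delta)} with {(10, Nova), (25, Zephyr), (26, Echo), (26, Vega), (3, Orion), (30, Delta)} → {(10, Nova), (24, Delta), (25, Zephyr), (26, Echo), (26, Vega), (3, Orion), (30, Delta)}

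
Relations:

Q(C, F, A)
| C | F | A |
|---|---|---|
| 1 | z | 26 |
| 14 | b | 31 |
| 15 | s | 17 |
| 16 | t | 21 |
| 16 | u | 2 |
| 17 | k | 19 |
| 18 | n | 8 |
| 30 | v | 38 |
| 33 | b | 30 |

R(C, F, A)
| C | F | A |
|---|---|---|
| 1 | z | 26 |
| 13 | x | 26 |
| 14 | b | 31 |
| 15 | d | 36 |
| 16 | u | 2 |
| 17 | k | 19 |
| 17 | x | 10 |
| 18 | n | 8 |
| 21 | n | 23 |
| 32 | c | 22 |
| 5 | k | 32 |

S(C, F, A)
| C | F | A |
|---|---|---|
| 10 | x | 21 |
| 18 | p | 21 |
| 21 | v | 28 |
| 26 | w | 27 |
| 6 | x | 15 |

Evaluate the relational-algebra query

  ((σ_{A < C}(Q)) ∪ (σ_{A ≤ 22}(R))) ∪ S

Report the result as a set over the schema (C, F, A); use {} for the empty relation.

{(10, x, 21), (16, u, 2), (17, k, 19), (17, x, 10), (18, n, 8), (18, p, 21), (21, v, 28), (26, w, 27), (32, c, 22), (33, b, 30), (6, x, 15)}

σ[A < C]: keep tuples satisfying A < C → {(16, u, 2), (18, n, 8), (33, b, 30)}
σ[A ≤ 22]: keep tuples satisfying A ≤ 22 → {(16, u, 2), (17, k, 19), (17, x, 10), (18, n, 8), (32, c, 22)}
Set union of the two operands is {(16, u, 2), (17, k, 19), (17, x, 10), (18, n, 8), (32, c, 22), (33, b, 30)}.
Set union of the two operands is {(10, x, 21), (16, u, 2), (17, k, 19), (17, x, 10), (18, n, 8), (18, p, 21), (21, v, 28), (26, w, 27), (32, c, 22), (33, b, 30), (6, x, 15)}.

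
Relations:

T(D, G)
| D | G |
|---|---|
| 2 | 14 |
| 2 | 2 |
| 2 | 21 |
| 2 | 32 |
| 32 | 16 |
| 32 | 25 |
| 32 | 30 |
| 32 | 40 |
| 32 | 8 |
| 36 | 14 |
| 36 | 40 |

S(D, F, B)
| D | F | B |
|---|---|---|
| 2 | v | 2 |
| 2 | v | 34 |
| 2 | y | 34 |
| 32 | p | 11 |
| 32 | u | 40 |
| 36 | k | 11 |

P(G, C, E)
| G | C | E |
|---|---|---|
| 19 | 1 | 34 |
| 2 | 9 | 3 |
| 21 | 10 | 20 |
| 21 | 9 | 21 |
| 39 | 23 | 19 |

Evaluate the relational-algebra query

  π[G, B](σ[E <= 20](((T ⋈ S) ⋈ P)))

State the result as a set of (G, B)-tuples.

T ⋈ S (natural join on D): {(2, 14, v, 2), (2, 14, v, 34), (2, 14, y, 34), (2, 2, v, 2), (2, 2, v, 34), (2, 2, y, 34), (2, 21, v, 2), (2, 21, v, 34), (2, 21, y, 34), (2, 32, v, 2), (2, 32, v, 34), (2, 32, y, 34), (32, 16, p, 11), (32, 16, u, 40), (32, 25, p, 11), (32, 25, u, 40), (32, 30, p, 11), (32, 30, u, 40), (32, 40, p, 11), (32, 40, u, 40), (32, 8, p, 11), (32, 8, u, 40), (36, 14, k, 11), (36, 40, k, 11)}
(T ⋈ S) ⋈ P (natural join on G): {(2, 2, v, 2, 9, 3), (2, 2, v, 34, 9, 3), (2, 2, y, 34, 9, 3), (2, 21, v, 2, 10, 20), (2, 21, v, 2, 9, 21), (2, 21, v, 34, 10, 20), (2, 21, v, 34, 9, 21), (2, 21, y, 34, 10, 20), (2, 21, y, 34, 9, 21)}
σ[E <= 20]: keep tuples satisfying E <= 20 → {(2, 2, v, 2, 9, 3), (2, 2, v, 34, 9, 3), (2, 2, y, 34, 9, 3), (2, 21, v, 2, 10, 20), (2, 21, v, 34, 10, 20), (2, 21, y, 34, 10, 20)}
Keep only column(s) G, B (2 duplicate(s) eliminated): {(2, 2), (2, 34), (21, 2), (21, 34)}

{(2, 2), (2, 34), (21, 2), (21, 34)}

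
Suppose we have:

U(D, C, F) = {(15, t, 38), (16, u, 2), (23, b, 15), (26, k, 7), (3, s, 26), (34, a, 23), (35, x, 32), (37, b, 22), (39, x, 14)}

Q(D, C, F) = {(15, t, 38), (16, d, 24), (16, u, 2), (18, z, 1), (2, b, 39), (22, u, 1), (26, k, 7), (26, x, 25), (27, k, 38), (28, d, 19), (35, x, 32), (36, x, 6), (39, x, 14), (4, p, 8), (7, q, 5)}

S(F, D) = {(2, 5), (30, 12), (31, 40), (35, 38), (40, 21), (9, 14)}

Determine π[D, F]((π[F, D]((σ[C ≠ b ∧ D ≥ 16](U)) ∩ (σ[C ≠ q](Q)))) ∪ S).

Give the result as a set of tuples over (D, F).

σ[C ≠ b ∧ D ≥ 16]: keep tuples satisfying C ≠ b ∧ D ≥ 16 → {(16, u, 2), (26, k, 7), (34, a, 23), (35, x, 32), (39, x, 14)}
σ[C ≠ q]: keep tuples satisfying C ≠ q → {(15, t, 38), (16, d, 24), (16, u, 2), (18, z, 1), (2, b, 39), (22, u, 1), (26, k, 7), (26, x, 25), (27, k, 38), (28, d, 19), (35, x, 32), (36, x, 6), (39, x, 14), (4, p, 8)}
Taking the intersection: {(16, u, 2), (26, k, 7), (35, x, 32), (39, x, 14)}
Keep only column(s) F, D: {(14, 39), (2, 16), (32, 35), (7, 26)}
Taking the union: {(14, 39), (2, 16), (2, 5), (30, 12), (31, 40), (32, 35), (35, 38), (40, 21), (7, 26), (9, 14)}
Keep only column(s) D, F: {(12, 30), (14, 9), (16, 2), (21, 40), (26, 7), (35, 32), (38, 35), (39, 14), (40, 31), (5, 2)}

{(12, 30), (14, 9), (16, 2), (21, 40), (26, 7), (35, 32), (38, 35), (39, 14), (40, 31), (5, 2)}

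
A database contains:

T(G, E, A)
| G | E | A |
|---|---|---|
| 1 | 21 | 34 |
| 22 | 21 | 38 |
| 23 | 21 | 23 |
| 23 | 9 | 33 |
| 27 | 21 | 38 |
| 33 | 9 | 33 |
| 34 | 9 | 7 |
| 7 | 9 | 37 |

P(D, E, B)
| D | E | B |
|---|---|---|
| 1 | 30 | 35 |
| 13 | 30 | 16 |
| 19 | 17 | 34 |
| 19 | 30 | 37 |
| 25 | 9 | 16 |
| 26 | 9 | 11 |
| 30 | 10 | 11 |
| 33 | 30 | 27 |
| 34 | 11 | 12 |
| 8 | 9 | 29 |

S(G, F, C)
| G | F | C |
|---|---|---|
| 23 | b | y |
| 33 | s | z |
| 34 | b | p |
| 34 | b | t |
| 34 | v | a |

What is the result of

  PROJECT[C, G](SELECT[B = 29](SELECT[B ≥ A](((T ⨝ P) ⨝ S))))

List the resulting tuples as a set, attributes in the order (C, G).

Joining T and P on E yields {(23, 9, 33, 25, 16), (23, 9, 33, 26, 11), (23, 9, 33, 8, 29), (33, 9, 33, 25, 16), (33, 9, 33, 26, 11), (33, 9, 33, 8, 29), (34, 9, 7, 25, 16), (34, 9, 7, 26, 11), (34, 9, 7, 8, 29), (7, 9, 37, 25, 16), (7, 9, 37, 26, 11), (7, 9, 37, 8, 29)}.
Joining (T ⨝ P) and S on G yields {(23, 9, 33, 25, 16, b, y), (23, 9, 33, 26, 11, b, y), (23, 9, 33, 8, 29, b, y), (33, 9, 33, 25, 16, s, z), (33, 9, 33, 26, 11, s, z), (33, 9, 33, 8, 29, s, z), (34, 9, 7, 25, 16, b, p), (34, 9, 7, 25, 16, b, t), (34, 9, 7, 25, 16, v, a), (34, 9, 7, 26, 11, b, p), (34, 9, 7, 26, 11, b, t), (34, 9, 7, 26, 11, v, a), (34, 9, 7, 8, 29, b, p), (34, 9, 7, 8, 29, b, t), (34, 9, 7, 8, 29, v, a)}.
Filtering on B ≥ A leaves {(34, 9, 7, 25, 16, b, p), (34, 9, 7, 25, 16, b, t), (34, 9, 7, 25, 16, v, a), (34, 9, 7, 26, 11, b, p), (34, 9, 7, 26, 11, b, t), (34, 9, 7, 26, 11, v, a), (34, 9, 7, 8, 29, b, p), (34, 9, 7, 8, 29, b, t), (34, 9, 7, 8, 29, v, a)}.
Filtering on B = 29 leaves {(34, 9, 7, 8, 29, b, p), (34, 9, 7, 8, 29, b, t), (34, 9, 7, 8, 29, v, a)}.
Keep only column(s) C, G: {(a, 34), (p, 34), (t, 34)}

{(a, 34), (p, 34), (t, 34)}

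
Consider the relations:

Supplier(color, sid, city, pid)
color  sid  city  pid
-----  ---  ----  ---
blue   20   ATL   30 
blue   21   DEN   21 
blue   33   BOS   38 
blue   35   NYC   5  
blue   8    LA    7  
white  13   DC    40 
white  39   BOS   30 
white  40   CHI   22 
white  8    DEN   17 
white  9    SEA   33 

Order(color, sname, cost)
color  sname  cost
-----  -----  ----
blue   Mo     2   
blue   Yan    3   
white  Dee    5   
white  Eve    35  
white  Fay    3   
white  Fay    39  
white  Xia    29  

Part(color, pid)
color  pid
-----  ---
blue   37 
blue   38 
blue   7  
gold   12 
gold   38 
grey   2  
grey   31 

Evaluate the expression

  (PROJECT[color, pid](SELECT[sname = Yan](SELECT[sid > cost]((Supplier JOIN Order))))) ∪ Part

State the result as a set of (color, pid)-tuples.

Natural join on color: {(blue, 20, ATL, 30, Mo, 2), (blue, 20, ATL, 30, Yan, 3), (blue, 21, DEN, 21, Mo, 2), (blue, 21, DEN, 21, Yan, 3), (blue, 33, BOS, 38, Mo, 2), (blue, 33, BOS, 38, Yan, 3), (blue, 35, NYC, 5, Mo, 2), (blue, 35, NYC, 5, Yan, 3), (blue, 8, LA, 7, Mo, 2), (blue, 8, LA, 7, Yan, 3), (white, 13, DC, 40, Dee, 5), (white, 13, DC, 40, Eve, 35), (white, 13, DC, 40, Fay, 3), (white, 13, DC, 40, Fay, 39), (white, 13, DC, 40, Xia, 29), (white, 39, BOS, 30, Dee, 5), (white, 39, BOS, 30, Eve, 35), (white, 39, BOS, 30, Fay, 3), (white, 39, BOS, 30, Fay, 39), (white, 39, BOS, 30, Xia, 29), (white, 40, CHI, 22, Dee, 5), (white, 40, CHI, 22, Eve, 35), (white, 40, CHI, 22, Fay, 3), (white, 40, CHI, 22, Fay, 39), (white, 40, CHI, 22, Xia, 29), (white, 8, DEN, 17, Dee, 5), (white, 8, DEN, 17, Eve, 35), (white, 8, DEN, 17, Fay, 3), (white, 8, DEN, 17, Fay, 39), (white, 8, DEN, 17, Xia, 29), (white, 9, SEA, 33, Dee, 5), (white, 9, SEA, 33, Eve, 35), (white, 9, SEA, 33, Fay, 3), (white, 9, SEA, 33, Fay, 39), (white, 9, SEA, 33, Xia, 29)}
Apply σ_{sid > cost}; surviving tuples: {(blue, 20, ATL, 30, Mo, 2), (blue, 20, ATL, 30, Yan, 3), (blue, 21, DEN, 21, Mo, 2), (blue, 21, DEN, 21, Yan, 3), (blue, 33, BOS, 38, Mo, 2), (blue, 33, BOS, 38, Yan, 3), (blue, 35, NYC, 5, Mo, 2), (blue, 35, NYC, 5, Yan, 3), (blue, 8, LA, 7, Mo, 2), (blue, 8, LA, 7, Yan, 3), (white, 13, DC, 40, Dee, 5), (white, 13, DC, 40, Fay, 3), (white, 39, BOS, 30, Dee, 5), (white, 39, BOS, 30, Eve, 35), (white, 39, BOS, 30, Fay, 3), (white, 39, BOS, 30, Xia, 29), (white, 40, CHI, 22, Dee, 5), (white, 40, CHI, 22, Eve, 35), (white, 40, CHI, 22, Fay, 3), (white, 40, CHI, 22, Fay, 39), (white, 40, CHI, 22, Xia, 29), (white, 8, DEN, 17, Dee, 5), (white, 8, DEN, 17, Fay, 3), (white, 9, SEA, 33, Dee, 5), (white, 9, SEA, 33, Fay, 3)}
Apply σ_{sname = Yan}; surviving tuples: {(blue, 20, ATL, 30, Yan, 3), (blue, 21, DEN, 21, Yan, 3), (blue, 33, BOS, 38, Yan, 3), (blue, 35, NYC, 5, Yan, 3), (blue, 8, LA, 7, Yan, 3)}
π[color, pid]: project onto (color, pid) → {(blue, 21), (blue, 30), (blue, 38), (blue, 5), (blue, 7)}
Taking the union: {(blue, 21), (blue, 30), (blue, 37), (blue, 38), (blue, 5), (blue, 7), (gold, 12), (gold, 38), (grey, 2), (grey, 31)}

{(blue, 21), (blue, 30), (blue, 37), (blue, 38), (blue, 5), (blue, 7), (gold, 12), (gold, 38), (grey, 2), (grey, 31)}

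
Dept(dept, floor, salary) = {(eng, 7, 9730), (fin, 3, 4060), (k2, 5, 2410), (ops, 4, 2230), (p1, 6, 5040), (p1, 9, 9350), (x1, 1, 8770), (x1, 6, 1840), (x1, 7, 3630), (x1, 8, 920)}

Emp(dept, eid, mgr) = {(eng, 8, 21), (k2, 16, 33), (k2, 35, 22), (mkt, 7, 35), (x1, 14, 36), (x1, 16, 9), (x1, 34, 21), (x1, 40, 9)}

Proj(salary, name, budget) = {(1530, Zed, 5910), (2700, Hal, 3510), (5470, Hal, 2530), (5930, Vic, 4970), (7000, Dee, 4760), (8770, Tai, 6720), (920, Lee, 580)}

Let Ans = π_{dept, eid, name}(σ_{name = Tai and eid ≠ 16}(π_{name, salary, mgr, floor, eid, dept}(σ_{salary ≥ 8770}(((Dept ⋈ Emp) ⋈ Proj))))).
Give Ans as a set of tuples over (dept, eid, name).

{(x1, 14, Tai), (x1, 34, Tai), (x1, 40, Tai)}

Natural join on dept: {(eng, 7, 9730, 8, 21), (k2, 5, 2410, 16, 33), (k2, 5, 2410, 35, 22), (x1, 1, 8770, 14, 36), (x1, 1, 8770, 16, 9), (x1, 1, 8770, 34, 21), (x1, 1, 8770, 40, 9), (x1, 6, 1840, 14, 36), (x1, 6, 1840, 16, 9), (x1, 6, 1840, 34, 21), (x1, 6, 1840, 40, 9), (x1, 7, 3630, 14, 36), (x1, 7, 3630, 16, 9), (x1, 7, 3630, 34, 21), (x1, 7, 3630, 40, 9), (x1, 8, 920, 14, 36), (x1, 8, 920, 16, 9), (x1, 8, 920, 34, 21), (x1, 8, 920, 40, 9)}
Natural join on salary: {(x1, 1, 8770, 14, 36, Tai, 6720), (x1, 1, 8770, 16, 9, Tai, 6720), (x1, 1, 8770, 34, 21, Tai, 6720), (x1, 1, 8770, 40, 9, Tai, 6720), (x1, 8, 920, 14, 36, Lee, 580), (x1, 8, 920, 16, 9, Lee, 580), (x1, 8, 920, 34, 21, Lee, 580), (x1, 8, 920, 40, 9, Lee, 580)}
σ[salary ≥ 8770]: keep tuples satisfying salary ≥ 8770 → {(x1, 1, 8770, 14, 36, Tai, 6720), (x1, 1, 8770, 16, 9, Tai, 6720), (x1, 1, 8770, 34, 21, Tai, 6720), (x1, 1, 8770, 40, 9, Tai, 6720)}
π_{name, salary, mgr, floor, eid, dept} gives {(Tai, 8770, 21, 1, 34, x1), (Tai, 8770, 36, 1, 14, x1), (Tai, 8770, 9, 1, 16, x1), (Tai, 8770, 9, 1, 40, x1)}.
σ[name = Tai and eid ≠ 16]: keep tuples satisfying name = Tai and eid ≠ 16 → {(Tai, 8770, 21, 1, 34, x1), (Tai, 8770, 36, 1, 14, x1), (Tai, 8770, 9, 1, 40, x1)}
π_{dept, eid, name} gives {(x1, 14, Tai), (x1, 34, Tai), (x1, 40, Tai)}.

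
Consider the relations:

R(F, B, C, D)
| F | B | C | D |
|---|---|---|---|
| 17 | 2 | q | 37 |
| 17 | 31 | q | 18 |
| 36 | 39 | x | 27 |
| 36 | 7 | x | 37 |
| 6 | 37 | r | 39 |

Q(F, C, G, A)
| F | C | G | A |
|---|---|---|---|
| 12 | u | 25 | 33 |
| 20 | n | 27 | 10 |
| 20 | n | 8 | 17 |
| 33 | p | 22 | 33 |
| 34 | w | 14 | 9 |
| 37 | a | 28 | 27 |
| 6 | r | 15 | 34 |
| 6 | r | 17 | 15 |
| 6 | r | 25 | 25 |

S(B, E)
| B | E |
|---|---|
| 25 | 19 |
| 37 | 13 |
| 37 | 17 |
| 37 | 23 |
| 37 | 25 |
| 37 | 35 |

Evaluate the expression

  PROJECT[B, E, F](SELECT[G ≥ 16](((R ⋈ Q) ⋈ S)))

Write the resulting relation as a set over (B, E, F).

{(37, 13, 6), (37, 17, 6), (37, 23, 6), (37, 25, 6), (37, 35, 6)}

Joining R and Q on F, C yields {(6, 37, r, 39, 15, 34), (6, 37, r, 39, 17, 15), (6, 37, r, 39, 25, 25)}.
Joining (R ⋈ Q) and S on B yields {(6, 37, r, 39, 15, 34, 13), (6, 37, r, 39, 15, 34, 17), (6, 37, r, 39, 15, 34, 23), (6, 37, r, 39, 15, 34, 25), (6, 37, r, 39, 15, 34, 35), (6, 37, r, 39, 17, 15, 13), (6, 37, r, 39, 17, 15, 17), (6, 37, r, 39, 17, 15, 23), (6, 37, r, 39, 17, 15, 25), (6, 37, r, 39, 17, 15, 35), (6, 37, r, 39, 25, 25, 13), (6, 37, r, 39, 25, 25, 17), (6, 37, r, 39, 25, 25, 23), (6, 37, r, 39, 25, 25, 25), (6, 37, r, 39, 25, 25, 35)}.
Filtering on G ≥ 16 leaves {(6, 37, r, 39, 17, 15, 13), (6, 37, r, 39, 17, 15, 17), (6, 37, r, 39, 17, 15, 23), (6, 37, r, 39, 17, 15, 25), (6, 37, r, 39, 17, 15, 35), (6, 37, r, 39, 25, 25, 13), (6, 37, r, 39, 25, 25, 17), (6, 37, r, 39, 25, 25, 23), (6, 37, r, 39, 25, 25, 25), (6, 37, r, 39, 25, 25, 35)}.
Keep only column(s) B, E, F (5 duplicate(s) eliminated): {(37, 13, 6), (37, 17, 6), (37, 23, 6), (37, 25, 6), (37, 35, 6)}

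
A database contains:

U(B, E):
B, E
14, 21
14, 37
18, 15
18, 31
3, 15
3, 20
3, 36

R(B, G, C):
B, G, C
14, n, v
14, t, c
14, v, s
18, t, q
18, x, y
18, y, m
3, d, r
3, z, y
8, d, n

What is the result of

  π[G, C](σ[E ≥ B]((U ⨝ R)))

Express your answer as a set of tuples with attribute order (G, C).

U ⋈ R (natural join on B): {(14, 21, n, v), (14, 21, t, c), (14, 21, v, s), (14, 37, n, v), (14, 37, t, c), (14, 37, v, s), (18, 15, t, q), (18, 15, x, y), (18, 15, y, m), (18, 31, t, q), (18, 31, x, y), (18, 31, y, m), (3, 15, d, r), (3, 15, z, y), (3, 20, d, r), (3, 20, z, y), (3, 36, d, r), (3, 36, z, y)}
Apply σ_{E ≥ B}; surviving tuples: {(14, 21, n, v), (14, 21, t, c), (14, 21, v, s), (14, 37, n, v), (14, 37, t, c), (14, 37, v, s), (18, 31, t, q), (18, 31, x, y), (18, 31, y, m), (3, 15, d, r), (3, 15, z, y), (3, 20, d, r), (3, 20, z, y), (3, 36, d, r), (3, 36, z, y)}
Keep only column(s) G, C (7 duplicate(s) eliminated): {(d, r), (n, v), (t, c), (t, q), (v, s), (x, y), (y, m), (z, y)}

{(d, r), (n, v), (t, c), (t, q), (v, s), (x, y), (y, m), (z, y)}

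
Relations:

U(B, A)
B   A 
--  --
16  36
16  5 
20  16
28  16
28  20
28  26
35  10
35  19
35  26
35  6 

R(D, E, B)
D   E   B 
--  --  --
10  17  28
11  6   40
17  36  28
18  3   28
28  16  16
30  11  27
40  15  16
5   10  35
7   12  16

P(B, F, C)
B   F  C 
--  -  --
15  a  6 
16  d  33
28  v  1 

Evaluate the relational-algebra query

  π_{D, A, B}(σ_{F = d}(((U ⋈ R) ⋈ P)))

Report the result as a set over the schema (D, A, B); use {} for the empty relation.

{(28, 36, 16), (28, 5, 16), (40, 36, 16), (40, 5, 16), (7, 36, 16), (7, 5, 16)}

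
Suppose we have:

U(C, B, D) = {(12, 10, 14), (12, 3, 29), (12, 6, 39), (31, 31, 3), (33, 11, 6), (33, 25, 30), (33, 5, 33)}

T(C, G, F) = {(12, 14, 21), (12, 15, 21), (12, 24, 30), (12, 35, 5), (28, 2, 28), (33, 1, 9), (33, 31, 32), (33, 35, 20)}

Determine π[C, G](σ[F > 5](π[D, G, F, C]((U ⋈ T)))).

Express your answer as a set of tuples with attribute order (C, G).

{(12, 14), (12, 15), (12, 24), (33, 1), (33, 31), (33, 35)}

U ⋈ T (natural join on C): {(12, 10, 14, 14, 21), (12, 10, 14, 15, 21), (12, 10, 14, 24, 30), (12, 10, 14, 35, 5), (12, 3, 29, 14, 21), (12, 3, 29, 15, 21), (12, 3, 29, 24, 30), (12, 3, 29, 35, 5), (12, 6, 39, 14, 21), (12, 6, 39, 15, 21), (12, 6, 39, 24, 30), (12, 6, 39, 35, 5), (33, 11, 6, 1, 9), (33, 11, 6, 31, 32), (33, 11, 6, 35, 20), (33, 25, 30, 1, 9), (33, 25, 30, 31, 32), (33, 25, 30, 35, 20), (33, 5, 33, 1, 9), (33, 5, 33, 31, 32), (33, 5, 33, 35, 20)}
π_{D, G, F, C} gives {(14, 14, 21, 12), (14, 15, 21, 12), (14, 24, 30, 12), (14, 35, 5, 12), (29, 14, 21, 12), (29, 15, 21, 12), (29, 24, 30, 12), (29, 35, 5, 12), (30, 1, 9, 33), (30, 31, 32, 33), (30, 35, 20, 33), (33, 1, 9, 33), (33, 31, 32, 33), (33, 35, 20, 33), (39, 14, 21, 12), (39, 15, 21, 12), (39, 24, 30, 12), (39, 35, 5, 12), (6, 1, 9, 33), (6, 31, 32, 33), (6, 35, 20, 33)}.
Selection F > 5: {(14, 14, 21, 12), (14, 15, 21, 12), (14, 24, 30, 12), (29, 14, 21, 12), (29, 15, 21, 12), (29, 24, 30, 12), (30, 1, 9, 33), (30, 31, 32, 33), (30, 35, 20, 33), (33, 1, 9, 33), (33, 31, 32, 33), (33, 35, 20, 33), (39, 14, 21, 12), (39, 15, 21, 12), (39, 24, 30, 12), (6, 1, 9, 33), (6, 31, 32, 33), (6, 35, 20, 33)}
π_{C, G} gives {(12, 14), (12, 15), (12, 24), (33, 1), (33, 31), (33, 35)} (12 duplicate(s) eliminated).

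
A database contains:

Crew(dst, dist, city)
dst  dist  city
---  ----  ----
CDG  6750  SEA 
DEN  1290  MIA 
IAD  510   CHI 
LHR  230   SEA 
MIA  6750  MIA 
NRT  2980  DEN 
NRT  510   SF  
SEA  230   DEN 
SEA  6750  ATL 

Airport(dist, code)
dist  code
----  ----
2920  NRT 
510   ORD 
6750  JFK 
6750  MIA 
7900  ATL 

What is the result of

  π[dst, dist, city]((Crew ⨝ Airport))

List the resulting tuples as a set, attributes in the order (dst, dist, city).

{(CDG, 6750, SEA), (IAD, 510, CHI), (MIA, 6750, MIA), (NRT, 510, SF), (SEA, 6750, ATL)}

Joining Crew and Airport on dist yields {(CDG, 6750, SEA, JFK), (CDG, 6750, SEA, MIA), (IAD, 510, CHI, ORD), (MIA, 6750, MIA, JFK), (MIA, 6750, MIA, MIA), (NRT, 510, SF, ORD), (SEA, 6750, ATL, JFK), (SEA, 6750, ATL, MIA)}.
π_{dst, dist, city} gives {(CDG, 6750, SEA), (IAD, 510, CHI), (MIA, 6750, MIA), (NRT, 510, SF), (SEA, 6750, ATL)} (3 duplicate(s) eliminated).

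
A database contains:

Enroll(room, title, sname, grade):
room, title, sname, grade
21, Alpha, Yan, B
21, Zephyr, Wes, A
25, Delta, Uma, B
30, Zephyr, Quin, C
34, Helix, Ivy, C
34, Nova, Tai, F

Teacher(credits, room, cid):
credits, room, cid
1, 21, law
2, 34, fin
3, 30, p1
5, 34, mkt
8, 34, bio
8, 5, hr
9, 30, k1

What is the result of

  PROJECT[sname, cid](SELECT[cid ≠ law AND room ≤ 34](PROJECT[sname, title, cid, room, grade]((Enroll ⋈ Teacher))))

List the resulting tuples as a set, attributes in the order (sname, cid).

{(Ivy, bio), (Ivy, fin), (Ivy, mkt), (Quin, k1), (Quin, p1), (Tai, bio), (Tai, fin), (Tai, mkt)}

Joining Enroll and Teacher on room yields {(21, Alpha, Yan, B, 1, law), (21, Zephyr, Wes, A, 1, law), (30, Zephyr, Quin, C, 3, p1), (30, Zephyr, Quin, C, 9, k1), (34, Helix, Ivy, C, 2, fin), (34, Helix, Ivy, C, 5, mkt), (34, Helix, Ivy, C, 8, bio), (34, Nova, Tai, F, 2, fin), (34, Nova, Tai, F, 5, mkt), (34, Nova, Tai, F, 8, bio)}.
Projecting to sname, title, cid, room, grade: {(Ivy, Helix, bio, 34, C), (Ivy, Helix, fin, 34, C), (Ivy, Helix, mkt, 34, C), (Quin, Zephyr, k1, 30, C), (Quin, Zephyr, p1, 30, C), (Tai, Nova, bio, 34, F), (Tai, Nova, fin, 34, F), (Tai, Nova, mkt, 34, F), (Wes, Zephyr, law, 21, A), (Yan, Alpha, law, 21, B)}
Apply σ_{cid ≠ law AND room ≤ 34}; surviving tuples: {(Ivy, Helix, bio, 34, C), (Ivy, Helix, fin, 34, C), (Ivy, Helix, mkt, 34, C), (Quin, Zephyr, k1, 30, C), (Quin, Zephyr, p1, 30, C), (Tai, Nova, bio, 34, F), (Tai, Nova, fin, 34, F), (Tai, Nova, mkt, 34, F)}
Projecting to sname, cid: {(Ivy, bio), (Ivy, fin), (Ivy, mkt), (Quin, k1), (Quin, p1), (Tai, bio), (Tai, fin), (Tai, mkt)}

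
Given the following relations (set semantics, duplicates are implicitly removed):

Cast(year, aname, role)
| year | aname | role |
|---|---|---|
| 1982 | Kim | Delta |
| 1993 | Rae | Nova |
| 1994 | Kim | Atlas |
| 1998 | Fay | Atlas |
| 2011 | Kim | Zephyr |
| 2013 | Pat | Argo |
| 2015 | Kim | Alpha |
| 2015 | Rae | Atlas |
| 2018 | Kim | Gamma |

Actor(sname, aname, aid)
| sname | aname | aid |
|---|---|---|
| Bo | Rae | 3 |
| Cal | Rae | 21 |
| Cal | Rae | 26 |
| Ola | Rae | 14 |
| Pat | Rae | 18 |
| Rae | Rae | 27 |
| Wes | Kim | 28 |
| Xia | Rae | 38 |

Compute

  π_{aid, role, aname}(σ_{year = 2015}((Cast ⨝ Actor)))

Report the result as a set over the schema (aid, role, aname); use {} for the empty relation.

{(14, Atlas, Rae), (18, Atlas, Rae), (21, Atlas, Rae), (26, Atlas, Rae), (27, Atlas, Rae), (28, Alpha, Kim), (3, Atlas, Rae), (38, Atlas, Rae)}

Cast ⋈ Actor (natural join on aname): {(1982, Kim, Delta, Wes, 28), (1993, Rae, Nova, Bo, 3), (1993, Rae, Nova, Cal, 21), (1993, Rae, Nova, Cal, 26), (1993, Rae, Nova, Ola, 14), (1993, Rae, Nova, Pat, 18), (1993, Rae, Nova, Rae, 27), (1993, Rae, Nova, Xia, 38), (1994, Kim, Atlas, Wes, 28), (2011, Kim, Zephyr, Wes, 28), (2015, Kim, Alpha, Wes, 28), (2015, Rae, Atlas, Bo, 3), (2015, Rae, Atlas, Cal, 21), (2015, Rae, Atlas, Cal, 26), (2015, Rae, Atlas, Ola, 14), (2015, Rae, Atlas, Pat, 18), (2015, Rae, Atlas, Rae, 27), (2015, Rae, Atlas, Xia, 38), (2018, Kim, Gamma, Wes, 28)}
Filtering on year = 2015 leaves {(2015, Kim, Alpha, Wes, 28), (2015, Rae, Atlas, Bo, 3), (2015, Rae, Atlas, Cal, 21), (2015, Rae, Atlas, Cal, 26), (2015, Rae, Atlas, Ola, 14), (2015, Rae, Atlas, Pat, 18), (2015, Rae, Atlas, Rae, 27), (2015, Rae, Atlas, Xia, 38)}.
Keep only column(s) aid, role, aname: {(14, Atlas, Rae), (18, Atlas, Rae), (21, Atlas, Rae), (26, Atlas, Rae), (27, Atlas, Rae), (28, Alpha, Kim), (3, Atlas, Rae), (38, Atlas, Rae)}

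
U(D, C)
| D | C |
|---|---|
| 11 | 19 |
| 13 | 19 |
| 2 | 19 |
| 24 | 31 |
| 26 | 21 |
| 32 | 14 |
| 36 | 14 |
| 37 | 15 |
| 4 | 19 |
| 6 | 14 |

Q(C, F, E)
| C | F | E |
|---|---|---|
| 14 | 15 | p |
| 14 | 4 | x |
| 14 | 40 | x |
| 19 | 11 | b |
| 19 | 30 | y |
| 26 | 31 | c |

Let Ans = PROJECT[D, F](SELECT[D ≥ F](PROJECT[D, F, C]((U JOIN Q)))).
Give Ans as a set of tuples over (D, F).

{(11, 11), (13, 11), (32, 15), (32, 4), (36, 15), (36, 4), (6, 4)}

Joining U and Q on C yields {(11, 19, 11, b), (11, 19, 30, y), (13, 19, 11, b), (13, 19, 30, y), (2, 19, 11, b), (2, 19, 30, y), (32, 14, 15, p), (32, 14, 4, x), (32, 14, 40, x), (36, 14, 15, p), (36, 14, 4, x), (36, 14, 40, x), (4, 19, 11, b), (4, 19, 30, y), (6, 14, 15, p), (6, 14, 4, x), (6, 14, 40, x)}.
π_{D, F, C} gives {(11, 11, 19), (11, 30, 19), (13, 11, 19), (13, 30, 19), (2, 11, 19), (2, 30, 19), (32, 15, 14), (32, 4, 14), (32, 40, 14), (36, 15, 14), (36, 4, 14), (36, 40, 14), (4, 11, 19), (4, 30, 19), (6, 15, 14), (6, 4, 14), (6, 40, 14)}.
Selection D ≥ F: {(11, 11, 19), (13, 11, 19), (32, 15, 14), (32, 4, 14), (36, 15, 14), (36, 4, 14), (6, 4, 14)}
π_{D, F} gives {(11, 11), (13, 11), (32, 15), (32, 4), (36, 15), (36, 4), (6, 4)}.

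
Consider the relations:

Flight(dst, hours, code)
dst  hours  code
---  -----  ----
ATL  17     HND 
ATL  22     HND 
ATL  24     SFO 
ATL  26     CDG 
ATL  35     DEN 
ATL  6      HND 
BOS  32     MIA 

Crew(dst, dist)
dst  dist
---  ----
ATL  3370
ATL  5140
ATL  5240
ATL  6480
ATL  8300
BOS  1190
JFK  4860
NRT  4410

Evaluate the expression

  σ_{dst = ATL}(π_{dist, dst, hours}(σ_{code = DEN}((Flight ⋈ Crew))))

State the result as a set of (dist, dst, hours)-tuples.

Flight ⋈ Crew (natural join on dst): {(ATL, 17, HND, 3370), (ATL, 17, HND, 5140), (ATL, 17, HND, 5240), (ATL, 17, HND, 6480), (ATL, 17, HND, 8300), (ATL, 22, HND, 3370), (ATL, 22, HND, 5140), (ATL, 22, HND, 5240), (ATL, 22, HND, 6480), (ATL, 22, HND, 8300), (ATL, 24, SFO, 3370), (ATL, 24, SFO, 5140), (ATL, 24, SFO, 5240), (ATL, 24, SFO, 6480), (ATL, 24, SFO, 8300), (ATL, 26, CDG, 3370), (ATL, 26, CDG, 5140), (ATL, 26, CDG, 5240), (ATL, 26, CDG, 6480), (ATL, 26, CDG, 8300), (ATL, 35, DEN, 3370), (ATL, 35, DEN, 5140), (ATL, 35, DEN, 5240), (ATL, 35, DEN, 6480), (ATL, 35, DEN, 8300), (ATL, 6, HND, 3370), (ATL, 6, HND, 5140), (ATL, 6, HND, 5240), (ATL, 6, HND, 6480), (ATL, 6, HND, 8300), (BOS, 32, MIA, 1190)}
Filtering on code = DEN leaves {(ATL, 35, DEN, 3370), (ATL, 35, DEN, 5140), (ATL, 35, DEN, 5240), (ATL, 35, DEN, 6480), (ATL, 35, DEN, 8300)}.
π_{dist, dst, hours} gives {(3370, ATL, 35), (5140, ATL, 35), (5240, ATL, 35), (6480, ATL, 35), (8300, ATL, 35)}.
Filtering on dst = ATL leaves {(3370, ATL, 35), (5140, ATL, 35), (5240, ATL, 35), (6480, ATL, 35), (8300, ATL, 35)}.

{(3370, ATL, 35), (5140, ATL, 35), (5240, ATL, 35), (6480, ATL, 35), (8300, ATL, 35)}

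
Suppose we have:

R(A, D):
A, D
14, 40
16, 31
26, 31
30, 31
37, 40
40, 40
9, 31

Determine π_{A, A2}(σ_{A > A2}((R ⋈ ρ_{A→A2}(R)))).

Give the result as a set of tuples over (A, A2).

{(16, 9), (26, 16), (26, 9), (30, 16), (30, 26), (30, 9), (37, 14), (40, 14), (40, 37)}

ρ[A→A2]: schema becomes (A2, D); tuples unchanged.
Joining R and ρ_{A→A2}(R) on D yields {(14, 40, 14), (14, 40, 37), (14, 40, 40), (16, 31, 16), (16, 31, 26), (16, 31, 30), (16, 31, 9), (26, 31, 16), (26, 31, 26), (26, 31, 30), (26, 31, 9), (30, 31, 16), (30, 31, 26), (30, 31, 30), (30, 31, 9), (37, 40, 14), (37, 40, 37), (37, 40, 40), (40, 40, 14), (40, 40, 37), (40, 40, 40), (9, 31, 16), (9, 31, 26), (9, 31, 30), (9, 31, 9)}.
Apply σ_{A > A2}; surviving tuples: {(16, 31, 9), (26, 31, 16), (26, 31, 9), (30, 31, 16), (30, 31, 26), (30, 31, 9), (37, 40, 14), (40, 40, 14), (40, 40, 37)}
π_{A, A2} gives {(16, 9), (26, 16), (26, 9), (30, 16), (30, 26), (30, 9), (37, 14), (40, 14), (40, 37)}.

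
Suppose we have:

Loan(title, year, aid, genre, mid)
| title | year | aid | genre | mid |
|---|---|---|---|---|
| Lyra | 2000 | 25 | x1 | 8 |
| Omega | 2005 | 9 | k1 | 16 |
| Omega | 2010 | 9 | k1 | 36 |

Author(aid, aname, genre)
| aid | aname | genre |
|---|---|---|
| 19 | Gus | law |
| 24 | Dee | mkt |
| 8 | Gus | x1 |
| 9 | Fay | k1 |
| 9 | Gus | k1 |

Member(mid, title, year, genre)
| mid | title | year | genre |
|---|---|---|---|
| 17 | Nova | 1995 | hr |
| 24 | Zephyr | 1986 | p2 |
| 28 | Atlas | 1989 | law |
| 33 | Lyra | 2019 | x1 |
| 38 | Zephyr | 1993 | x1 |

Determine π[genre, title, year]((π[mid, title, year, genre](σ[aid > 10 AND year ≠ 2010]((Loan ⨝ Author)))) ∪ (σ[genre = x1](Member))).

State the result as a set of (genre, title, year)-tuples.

{(x1, Lyra, 2019), (x1, Zephyr, 1993)}

Loan ⋈ Author (natural join on aid, genre): {(Omega, 2005, 9, k1, 16, Fay), (Omega, 2005, 9, k1, 16, Gus), (Omega, 2010, 9, k1, 36, Fay), (Omega, 2010, 9, k1, 36, Gus)}
Selection aid > 10 AND year ≠ 2010: {}
Projecting to mid, title, year, genre: {}
Selection genre = x1: {(33, Lyra, 2019, x1), (38, Zephyr, 1993, x1)}
Union: {} with {(33, Lyra, 2019, x1), (38, Zephyr, 1993, x1)} → {(33, Lyra, 2019, x1), (38, Zephyr, 1993, x1)}
Projecting to genre, title, year: {(x1, Lyra, 2019), (x1, Zephyr, 1993)}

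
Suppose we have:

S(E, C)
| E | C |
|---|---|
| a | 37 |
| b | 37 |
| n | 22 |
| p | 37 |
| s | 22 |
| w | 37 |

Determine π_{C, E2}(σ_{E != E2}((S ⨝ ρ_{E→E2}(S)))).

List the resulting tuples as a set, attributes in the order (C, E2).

{(22, n), (22, s), (37, a), (37, b), (37, p), (37, w)}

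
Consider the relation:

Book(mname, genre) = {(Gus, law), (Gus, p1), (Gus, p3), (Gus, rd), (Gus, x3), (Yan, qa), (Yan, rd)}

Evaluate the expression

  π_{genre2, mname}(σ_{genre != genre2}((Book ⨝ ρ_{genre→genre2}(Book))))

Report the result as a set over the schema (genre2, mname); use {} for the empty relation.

{(law, Gus), (p1, Gus), (p3, Gus), (qa, Yan), (rd, Gus), (rd, Yan), (x3, Gus)}

ρ[genre→genre2]: schema becomes (mname, genre2); tuples unchanged.
Book ⋈ ρ_{genre→genre2}(Book) (natural join on mname): {(Gus, law, law), (Gus, law, p1), (Gus, law, p3), (Gus, law, rd), (Gus, law, x3), (Gus, p1, law), (Gus, p1, p1), (Gus, p1, p3), (Gus, p1, rd), (Gus, p1, x3), (Gus, p3, law), (Gus, p3, p1), (Gus, p3, p3), (Gus, p3, rd), (Gus, p3, x3), (Gus, rd, law), (Gus, rd, p1), (Gus, rd, p3), (Gus, rd, rd), (Gus, rd, x3), (Gus, x3, law), (Gus, x3, p1), (Gus, x3, p3), (Gus, x3, rd), (Gus, x3, x3), (Yan, qa, qa), (Yan, qa, rd), (Yan, rd, qa), (Yan, rd, rd)}
Apply σ_{genre != genre2}; surviving tuples: {(Gus, law, p1), (Gus, law, p3), (Gus, law, rd), (Gus, law, x3), (Gus, p1, law), (Gus, p1, p3), (Gus, p1, rd), (Gus, p1, x3), (Gus, p3, law), (Gus, p3, p1), (Gus, p3, rd), (Gus, p3, x3), (Gus, rd, law), (Gus, rd, p1), (Gus, rd, p3), (Gus, rd, x3), (Gus, x3, law), (Gus, x3, p1), (Gus, x3, p3), (Gus, x3, rd), (Yan, qa, rd), (Yan, rd, qa)}
Projecting to genre2, mname (15 duplicate(s) eliminated): {(law, Gus), (p1, Gus), (p3, Gus), (qa, Yan), (rd, Gus), (rd, Yan), (x3, Gus)}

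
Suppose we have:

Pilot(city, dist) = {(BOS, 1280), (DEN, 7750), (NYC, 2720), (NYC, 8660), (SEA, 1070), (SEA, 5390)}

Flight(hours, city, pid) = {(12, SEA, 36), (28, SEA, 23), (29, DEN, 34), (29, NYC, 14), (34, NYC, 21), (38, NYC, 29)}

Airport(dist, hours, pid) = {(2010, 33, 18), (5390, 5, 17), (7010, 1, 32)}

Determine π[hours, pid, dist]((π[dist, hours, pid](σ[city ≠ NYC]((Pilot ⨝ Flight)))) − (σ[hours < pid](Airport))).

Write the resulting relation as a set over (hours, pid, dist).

{(12, 36, 1070), (12, 36, 5390), (28, 23, 1070), (28, 23, 5390), (29, 34, 7750)}

Natural join on city: {(DEN, 7750, 29, 34), (NYC, 2720, 29, 14), (NYC, 2720, 34, 21), (NYC, 2720, 38, 29), (NYC, 8660, 29, 14), (NYC, 8660, 34, 21), (NYC, 8660, 38, 29), (SEA, 1070, 12, 36), (SEA, 1070, 28, 23), (SEA, 5390, 12, 36), (SEA, 5390, 28, 23)}
Apply σ_{city ≠ NYC}; surviving tuples: {(DEN, 7750, 29, 34), (SEA, 1070, 12, 36), (SEA, 1070, 28, 23), (SEA, 5390, 12, 36), (SEA, 5390, 28, 23)}
π[dist, hours, pid]: project onto (dist, hours, pid) → {(1070, 12, 36), (1070, 28, 23), (5390, 12, 36), (5390, 28, 23), (7750, 29, 34)}
Apply σ_{hours < pid}; surviving tuples: {(5390, 5, 17), (7010, 1, 32)}
Taking the difference: {(1070, 12, 36), (1070, 28, 23), (5390, 12, 36), (5390, 28, 23), (7750, 29, 34)}
π[hours, pid, dist]: project onto (hours, pid, dist) → {(12, 36, 1070), (12, 36, 5390), (28, 23, 1070), (28, 23, 5390), (29, 34, 7750)}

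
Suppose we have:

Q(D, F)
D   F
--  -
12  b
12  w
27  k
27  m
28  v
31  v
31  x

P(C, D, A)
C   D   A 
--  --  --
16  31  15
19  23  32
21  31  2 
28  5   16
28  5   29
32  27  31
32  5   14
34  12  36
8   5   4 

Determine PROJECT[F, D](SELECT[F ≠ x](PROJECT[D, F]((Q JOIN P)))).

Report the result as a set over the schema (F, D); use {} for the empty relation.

Natural join on D: {(12, b, 34, 36), (12, w, 34, 36), (27, k, 32, 31), (27, m, 32, 31), (31, v, 16, 15), (31, v, 21, 2), (31, x, 16, 15), (31, x, 21, 2)}
Keep only column(s) D, F (2 duplicate(s) eliminated): {(12, b), (12, w), (27, k), (27, m), (31, v), (31, x)}
Apply σ_{F ≠ x}; surviving tuples: {(12, b), (12, w), (27, k), (27, m), (31, v)}
Keep only column(s) F, D: {(b, 12), (k, 27), (m, 27), (v, 31), (w, 12)}

{(b, 12), (k, 27), (m, 27), (v, 31), (w, 12)}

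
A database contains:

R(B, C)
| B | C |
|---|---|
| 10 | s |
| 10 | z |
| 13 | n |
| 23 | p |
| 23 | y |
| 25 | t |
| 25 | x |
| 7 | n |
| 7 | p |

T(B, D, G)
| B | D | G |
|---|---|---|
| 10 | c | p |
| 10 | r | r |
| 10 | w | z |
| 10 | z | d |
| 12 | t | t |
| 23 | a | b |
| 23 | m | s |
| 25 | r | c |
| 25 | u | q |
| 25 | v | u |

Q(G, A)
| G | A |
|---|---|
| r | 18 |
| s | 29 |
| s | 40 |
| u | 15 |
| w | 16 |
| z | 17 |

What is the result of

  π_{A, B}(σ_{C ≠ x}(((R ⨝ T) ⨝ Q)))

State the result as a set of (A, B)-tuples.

Joining R and T on B yields {(10, s, c, p), (10, s, r, r), (10, s, w, z), (10, s, z, d), (10, z, c, p), (10, z, r, r), (10, z, w, z), (10, z, z, d), (23, p, a, b), (23, p, m, s), (23, y, a, b), (23, y, m, s), (25, t, r, c), (25, t, u, q), (25, t, v, u), (25, x, r, c), (25, x, u, q), (25, x, v, u)}.
Joining (R ⨝ T) and Q on G yields {(10, s, r, r, 18), (10, s, w, z, 17), (10, z, r, r, 18), (10, z, w, z, 17), (23, p, m, s, 29), (23, p, m, s, 40), (23, y, m, s, 29), (23, y, m, s, 40), (25, t, v, u, 15), (25, x, v, u, 15)}.
Filtering on C ≠ x leaves {(10, s, r, r, 18), (10, s, w, z, 17), (10, z, r, r, 18), (10, z, w, z, 17), (23, p, m, s, 29), (23, p, m, s, 40), (23, y, m, s, 29), (23, y, m, s, 40), (25, t, v, u, 15)}.
π_{A, B} gives {(15, 25), (17, 10), (18, 10), (29, 23), (40, 23)} (4 duplicate(s) eliminated).

{(15, 25), (17, 10), (18, 10), (29, 23), (40, 23)}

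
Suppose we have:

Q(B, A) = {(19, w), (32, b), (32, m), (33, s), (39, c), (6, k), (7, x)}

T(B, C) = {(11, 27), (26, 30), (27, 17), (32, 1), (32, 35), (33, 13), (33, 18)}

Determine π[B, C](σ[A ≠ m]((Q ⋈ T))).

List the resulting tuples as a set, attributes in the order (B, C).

{(32, 1), (32, 35), (33, 13), (33, 18)}

Natural join on B: {(32, b, 1), (32, b, 35), (32, m, 1), (32, m, 35), (33, s, 13), (33, s, 18)}
Filtering on A ≠ m leaves {(32, b, 1), (32, b, 35), (33, s, 13), (33, s, 18)}.
Projecting to B, C: {(32, 1), (32, 35), (33, 13), (33, 18)}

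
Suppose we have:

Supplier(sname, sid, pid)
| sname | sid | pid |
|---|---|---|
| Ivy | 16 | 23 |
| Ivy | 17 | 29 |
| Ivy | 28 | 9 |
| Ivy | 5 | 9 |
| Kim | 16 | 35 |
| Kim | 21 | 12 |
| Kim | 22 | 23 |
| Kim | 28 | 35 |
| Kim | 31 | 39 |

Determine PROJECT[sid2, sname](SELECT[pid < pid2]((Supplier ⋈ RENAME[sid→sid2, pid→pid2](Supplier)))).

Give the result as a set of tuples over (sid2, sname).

{(16, Ivy), (16, Kim), (17, Ivy), (22, Kim), (28, Kim), (31, Kim)}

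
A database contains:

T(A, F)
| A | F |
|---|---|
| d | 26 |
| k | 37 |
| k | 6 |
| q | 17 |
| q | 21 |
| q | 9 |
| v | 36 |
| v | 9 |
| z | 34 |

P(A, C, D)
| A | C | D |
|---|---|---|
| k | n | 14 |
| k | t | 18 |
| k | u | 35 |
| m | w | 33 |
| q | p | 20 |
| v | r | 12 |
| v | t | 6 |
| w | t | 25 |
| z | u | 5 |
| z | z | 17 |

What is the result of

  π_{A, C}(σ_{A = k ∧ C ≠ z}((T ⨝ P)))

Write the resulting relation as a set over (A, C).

Natural join on A: {(k, 37, n, 14), (k, 37, t, 18), (k, 37, u, 35), (k, 6, n, 14), (k, 6, t, 18), (k, 6, u, 35), (q, 17, p, 20), (q, 21, p, 20), (q, 9, p, 20), (v, 36, r, 12), (v, 36, t, 6), (v, 9, r, 12), (v, 9, t, 6), (z, 34, u, 5), (z, 34, z, 17)}
Selection A = k ∧ C ≠ z: {(k, 37, n, 14), (k, 37, t, 18), (k, 37, u, 35), (k, 6, n, 14), (k, 6, t, 18), (k, 6, u, 35)}
Projecting to A, C (3 duplicate(s) eliminated): {(k, n), (k, t), (k, u)}

{(k, n), (k, t), (k, u)}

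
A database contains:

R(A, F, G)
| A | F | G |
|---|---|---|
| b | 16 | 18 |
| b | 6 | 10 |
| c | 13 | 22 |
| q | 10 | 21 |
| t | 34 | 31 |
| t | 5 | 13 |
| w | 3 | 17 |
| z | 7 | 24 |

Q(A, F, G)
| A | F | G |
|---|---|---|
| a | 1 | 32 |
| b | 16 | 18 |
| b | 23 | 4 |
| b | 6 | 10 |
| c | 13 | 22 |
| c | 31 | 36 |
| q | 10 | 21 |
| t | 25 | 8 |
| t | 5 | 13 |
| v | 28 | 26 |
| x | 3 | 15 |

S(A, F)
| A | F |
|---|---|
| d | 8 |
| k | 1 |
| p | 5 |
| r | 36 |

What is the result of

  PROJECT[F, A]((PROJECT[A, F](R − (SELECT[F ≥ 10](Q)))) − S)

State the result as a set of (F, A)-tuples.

σ[F ≥ 10]: keep tuples satisfying F ≥ 10 → {(b, 16, 18), (b, 23, 4), (c, 13, 22), (c, 31, 36), (q, 10, 21), (t, 25, 8), (v, 28, 26)}
Difference: {(b, 16, 18), (b, 6, 10), (c, 13, 22), (q, 10, 21), (t, 34, 31), (t, 5, 13), (w, 3, 17), (z, 7, 24)} with {(b, 16, 18), (b, 23, 4), (c, 13, 22), (c, 31, 36), (q, 10, 21), (t, 25, 8), (v, 28, 26)} → {(b, 6, 10), (t, 34, 31), (t, 5, 13), (w, 3, 17), (z, 7, 24)}
Projecting to A, F: {(b, 6), (t, 34), (t, 5), (w, 3), (z, 7)}
Difference: {(b, 6), (t, 34), (t, 5), (w, 3), (z, 7)} with {(d, 8), (k, 1), (p, 5), (r, 36)} → {(b, 6), (t, 34), (t, 5), (w, 3), (z, 7)}
Projecting to F, A: {(3, w), (34, t), (5, t), (6, b), (7, z)}

{(3, w), (34, t), (5, t), (6, b), (7, z)}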